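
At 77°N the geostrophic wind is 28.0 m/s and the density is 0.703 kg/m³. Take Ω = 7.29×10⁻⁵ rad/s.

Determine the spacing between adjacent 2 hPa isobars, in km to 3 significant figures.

71.5 km

Coriolis parameter at 77°N:
f = 2Ω sin φ = 2 × 7.29×10⁻⁵ × sin 77° = 1.42×10⁻⁴ s⁻¹
Geostrophic balance rearranged: |∂P/∂n| = f ρ V_g
|∂P/∂n| = 1.42×10⁻⁴ × 0.703 × 28.0 = 2.80×10⁻³ Pa/m
Isobar spacing: Δn = ΔP/|∂P/∂n| = 200 Pa / 2.80×10⁻³ Pa/m = 71521 m ≈ 71.5 km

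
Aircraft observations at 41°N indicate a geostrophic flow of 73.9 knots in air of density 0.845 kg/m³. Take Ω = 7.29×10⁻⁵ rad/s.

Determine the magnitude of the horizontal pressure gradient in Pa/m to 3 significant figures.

Coriolis parameter at 41°N:
f = 2Ω sin φ = 2 × 7.29×10⁻⁵ × sin 41° = 9.57×10⁻⁵ s⁻¹
Wind speed in SI: 73.9 knots = 38.0 m/s
Geostrophic balance rearranged: |∂P/∂n| = f ρ V_g
|∂P/∂n| = 9.57×10⁻⁵ × 0.845 × 38.0 = 3.07×10⁻³ Pa/m

3.07×10⁻³ Pa/m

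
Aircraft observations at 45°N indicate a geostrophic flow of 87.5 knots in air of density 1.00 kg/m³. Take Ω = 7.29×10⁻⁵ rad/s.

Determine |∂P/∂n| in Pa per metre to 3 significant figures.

4.64×10⁻³ Pa/m

Coriolis parameter at 45°N:
f = 2Ω sin φ = 2 × 7.29×10⁻⁵ × sin 45° = 1.03×10⁻⁴ s⁻¹
Wind speed in SI: 87.5 knots = 45.0 m/s
Geostrophic balance rearranged: |∂P/∂n| = f ρ V_g
|∂P/∂n| = 1.03×10⁻⁴ × 1.00 × 45.0 = 4.64×10⁻³ Pa/m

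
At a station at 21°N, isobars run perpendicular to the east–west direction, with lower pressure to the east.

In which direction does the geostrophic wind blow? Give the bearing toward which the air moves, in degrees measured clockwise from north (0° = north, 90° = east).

The pressure-gradient force points toward the east (bearing 090°).
Geostrophic balance: in the Northern Hemisphere the Coriolis force deflects motion to the right, so the geostrophic wind blows 90° to the right of the pressure-gradient force (low pressure on the left).
Rotating 090° by 90° clockwise gives 180° — the wind blows toward the south.

180°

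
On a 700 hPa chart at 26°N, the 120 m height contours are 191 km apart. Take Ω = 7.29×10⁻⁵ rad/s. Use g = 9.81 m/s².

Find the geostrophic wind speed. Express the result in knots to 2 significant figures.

Coriolis parameter at 26°N:
f = 2Ω sin φ = 2 × 7.29×10⁻⁵ × sin 26° = 6.39×10⁻⁵ s⁻¹
Height gradient: |∂Z/∂n| = 120 m / 191000 m = 6.28×10⁻⁴
On a pressure surface, geostrophic balance gives V_g = (g/f)|∂Z/∂n|:
V_g = 9.81 × 6.28×10⁻⁴ / 6.39×10⁻⁵ = 96.4 m/s
Converting: 96.4 m/s × 1.944 = 190 knots

190 knots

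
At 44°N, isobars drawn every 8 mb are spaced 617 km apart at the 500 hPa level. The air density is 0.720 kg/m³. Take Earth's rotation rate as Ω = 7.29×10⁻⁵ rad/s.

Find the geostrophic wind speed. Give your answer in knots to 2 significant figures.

35 knots

Coriolis parameter at 44°N:
f = 2Ω sin φ = 2 × 7.29×10⁻⁵ × sin 44° = 1.01×10⁻⁴ s⁻¹
Pressure gradient: |∂P/∂n| = 800 Pa / 617000 m = 1.30×10⁻³ Pa/m
Geostrophic balance (pressure-gradient force = Coriolis force):
V_g = (1/(fρ)) |∂P/∂n| = 1.30×10⁻³ / (1.01×10⁻⁴ × 0.720) = 17.8 m/s
Converting: 17.8 m/s × 1.944 = 35 knots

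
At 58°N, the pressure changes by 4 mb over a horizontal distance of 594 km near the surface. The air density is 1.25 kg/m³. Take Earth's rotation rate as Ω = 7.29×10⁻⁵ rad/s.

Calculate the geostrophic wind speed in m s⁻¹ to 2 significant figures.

Coriolis parameter at 58°N:
f = 2Ω sin φ = 2 × 7.29×10⁻⁵ × sin 58° = 1.24×10⁻⁴ s⁻¹
Pressure gradient: |∂P/∂n| = 400 Pa / 594000 m = 6.73×10⁻⁴ Pa/m
Geostrophic balance (pressure-gradient force = Coriolis force):
V_g = (1/(fρ)) |∂P/∂n| = 6.73×10⁻⁴ / (1.24×10⁻⁴ × 1.25) = 4.36 m/s

4.4 m s⁻¹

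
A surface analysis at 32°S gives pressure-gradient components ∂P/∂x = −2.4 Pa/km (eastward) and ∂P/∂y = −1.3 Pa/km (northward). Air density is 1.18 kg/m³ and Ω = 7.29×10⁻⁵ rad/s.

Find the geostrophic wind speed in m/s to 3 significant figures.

Coriolis parameter at 32°S:
f = 2Ω sin φ = 2 × 7.29×10⁻⁵ × sin 32° = 7.73×10⁻⁵ s⁻¹
In the Southern Hemisphere f is negative: f = −7.73×10⁻⁵ s⁻¹.
Component geostrophic relations (x east, y north):
u_g = −(1/(fρ)) ∂P/∂y,  v_g = (1/(fρ)) ∂P/∂x
u_g = −(−1.3×10⁻³)/(−7.73×10⁻⁵ × 1.18) = −14.3 m/s;  v_g = (−2.4×10⁻³)/(−7.73×10⁻⁵ × 1.18) = 26.3 m/s
|V_g| = √(u_g² + v_g²) = 29.9 m/s

29.9 m/s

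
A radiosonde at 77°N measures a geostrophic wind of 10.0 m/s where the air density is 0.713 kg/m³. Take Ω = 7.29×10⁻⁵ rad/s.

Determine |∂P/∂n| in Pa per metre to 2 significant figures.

Coriolis parameter at 77°N:
f = 2Ω sin φ = 2 × 7.29×10⁻⁵ × sin 77° = 1.42×10⁻⁴ s⁻¹
Geostrophic balance rearranged: |∂P/∂n| = f ρ V_g
|∂P/∂n| = 1.42×10⁻⁴ × 0.713 × 10.0 = 1.01×10⁻³ Pa/m

1.0×10⁻³ Pa/m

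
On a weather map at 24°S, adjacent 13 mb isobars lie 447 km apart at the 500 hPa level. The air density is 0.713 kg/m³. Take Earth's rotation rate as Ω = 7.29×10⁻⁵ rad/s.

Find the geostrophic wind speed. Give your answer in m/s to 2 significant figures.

69 m/s

Coriolis parameter at 24°S:
f = 2Ω sin φ = 2 × 7.29×10⁻⁵ × sin 24° = 5.93×10⁻⁵ s⁻¹
Pressure gradient: |∂P/∂n| = 1300 Pa / 447000 m = 2.91×10⁻³ Pa/m
Geostrophic balance (pressure-gradient force = Coriolis force):
V_g = (1/(fρ)) |∂P/∂n| = 2.91×10⁻³ / (5.93×10⁻⁵ × 0.713) = 68.8 m/s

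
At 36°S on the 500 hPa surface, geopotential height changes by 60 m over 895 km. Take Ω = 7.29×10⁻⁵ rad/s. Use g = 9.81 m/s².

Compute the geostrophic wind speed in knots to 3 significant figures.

Coriolis parameter at 36°S:
f = 2Ω sin φ = 2 × 7.29×10⁻⁵ × sin 36° = 8.57×10⁻⁵ s⁻¹
Height gradient: |∂Z/∂n| = 60 m / 895000 m = 6.70×10⁻⁵
On a pressure surface, geostrophic balance gives V_g = (g/f)|∂Z/∂n|:
V_g = 9.81 × 6.70×10⁻⁵ / 8.57×10⁻⁵ = 7.67 m/s
Converting: 7.67 m/s × 1.944 = 14.9 knots

14.9 knots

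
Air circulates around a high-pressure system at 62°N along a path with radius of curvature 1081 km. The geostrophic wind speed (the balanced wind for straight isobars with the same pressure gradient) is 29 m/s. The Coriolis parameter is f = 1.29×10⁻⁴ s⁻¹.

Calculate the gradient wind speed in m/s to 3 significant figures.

Around a high, pressure-gradient force acts outward with centrifugal, so Coriolis balances both:
fV = (1/ρ)|∂P/∂n| + V²/R  →  V² − fR·V + fR·V_g = 0
With fR = 1.29×10⁻⁴ × 1081×10³ m = 139 m/s:
V = [fR − √((fR)² − 4 fR V_g)]/2 = [139 − √(139² − 4×139×29)]/2 = 41.1 m/s
Supergeostrophic (V > V_g = 29 m/s), as expected around a high.

41.1 m/s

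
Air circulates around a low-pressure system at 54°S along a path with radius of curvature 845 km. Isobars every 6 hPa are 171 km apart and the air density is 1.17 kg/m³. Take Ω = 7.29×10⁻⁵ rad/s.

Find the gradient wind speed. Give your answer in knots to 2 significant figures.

41 knots

Coriolis parameter at 54°S:
f = 2Ω sin φ = 2 × 7.29×10⁻⁵ × sin 54° = 1.18×10⁻⁴ s⁻¹
Pressure gradient: |∂P/∂n| = 600 Pa / 171000 m = 3.51×10⁻³ Pa/m
Geostrophic speed: V_g = |∂P/∂n|/(fρ) = 3.51×10⁻³/(1.18×10⁻⁴ × 1.17) = 25.4 m/s
Around a low, centrifugal force acts outward with Coriolis, so pressure-gradient force balances both:
(1/ρ)|∂P/∂n| = fV + V²/R  →  V² + fR·V − fR·V_g = 0
With fR = 1.18×10⁻⁴ × 845×10³ m = 99.7 m/s:
V = [−fR + √((fR)² + 4 fR V_g)]/2 = [−99.7 + √(99.7² + 4×99.7×25.4)]/2 = 21 m/s
Subgeostrophic (V < V_g = 25.4 m/s), as expected around a low.
Converting: 21 m/s × 1.944 = 41 knots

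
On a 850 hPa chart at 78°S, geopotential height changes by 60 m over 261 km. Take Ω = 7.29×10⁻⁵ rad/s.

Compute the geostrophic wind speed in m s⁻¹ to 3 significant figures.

15.8 m s⁻¹

Coriolis parameter at 78°S:
f = 2Ω sin φ = 2 × 7.29×10⁻⁵ × sin 78° = 1.43×10⁻⁴ s⁻¹
Height gradient: |∂Z/∂n| = 60 m / 261000 m = 2.30×10⁻⁴
On a pressure surface, geostrophic balance gives V_g = (g/f)|∂Z/∂n|:
V_g = 9.81 × 2.30×10⁻⁴ / 1.43×10⁻⁴ = 15.8 m/s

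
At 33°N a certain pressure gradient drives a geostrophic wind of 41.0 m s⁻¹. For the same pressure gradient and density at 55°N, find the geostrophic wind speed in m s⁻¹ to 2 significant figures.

27 m s⁻¹

With the same pressure gradient and density, V_g ∝ 1/f ∝ 1/sin φ.
V₂ = V₁ · sin φ₁ / sin φ₂ = 41.0 × sin 33° / sin 55°
V₂ = 41.0 × 0.5446/0.8192 = 27 m s⁻¹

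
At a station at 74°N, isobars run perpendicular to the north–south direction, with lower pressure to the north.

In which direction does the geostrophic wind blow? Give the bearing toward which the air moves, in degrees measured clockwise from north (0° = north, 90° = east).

The pressure-gradient force points toward the north (bearing 000°).
Geostrophic balance: in the Northern Hemisphere the Coriolis force deflects motion to the right, so the geostrophic wind blows 90° to the right of the pressure-gradient force (low pressure on the left).
Rotating 000° by 90° clockwise gives 090° — the wind blows toward the east.

090°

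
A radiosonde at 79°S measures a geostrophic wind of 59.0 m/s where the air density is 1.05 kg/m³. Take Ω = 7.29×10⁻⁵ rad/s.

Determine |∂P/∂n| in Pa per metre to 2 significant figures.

Coriolis parameter at 79°S:
f = 2Ω sin φ = 2 × 7.29×10⁻⁵ × sin 79° = 1.43×10⁻⁴ s⁻¹
Geostrophic balance rearranged: |∂P/∂n| = f ρ V_g
|∂P/∂n| = 1.43×10⁻⁴ × 1.05 × 59.0 = 8.87×10⁻³ Pa/m

8.9×10⁻³ Pa/m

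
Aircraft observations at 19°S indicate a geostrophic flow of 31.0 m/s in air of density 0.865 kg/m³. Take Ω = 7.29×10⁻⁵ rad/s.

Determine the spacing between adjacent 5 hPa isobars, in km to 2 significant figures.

390 km

Coriolis parameter at 19°S:
f = 2Ω sin φ = 2 × 7.29×10⁻⁵ × sin 19° = 4.75×10⁻⁵ s⁻¹
Geostrophic balance rearranged: |∂P/∂n| = f ρ V_g
|∂P/∂n| = 4.75×10⁻⁵ × 0.865 × 31.0 = 1.27×10⁻³ Pa/m
Isobar spacing: Δn = ΔP/|∂P/∂n| = 500 Pa / 1.27×10⁻³ Pa/m = 392819 m ≈ 390 km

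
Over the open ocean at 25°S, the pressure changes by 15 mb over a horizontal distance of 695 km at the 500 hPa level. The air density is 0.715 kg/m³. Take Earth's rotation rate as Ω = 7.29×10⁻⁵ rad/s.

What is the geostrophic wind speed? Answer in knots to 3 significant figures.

95.2 knots

Coriolis parameter at 25°S:
f = 2Ω sin φ = 2 × 7.29×10⁻⁵ × sin 25° = 6.16×10⁻⁵ s⁻¹
Pressure gradient: |∂P/∂n| = 1500 Pa / 695000 m = 2.16×10⁻³ Pa/m
Geostrophic balance (pressure-gradient force = Coriolis force):
V_g = (1/(fρ)) |∂P/∂n| = 2.16×10⁻³ / (6.16×10⁻⁵ × 0.715) = 49.0 m/s
Converting: 49.0 m/s × 1.944 = 95.2 knots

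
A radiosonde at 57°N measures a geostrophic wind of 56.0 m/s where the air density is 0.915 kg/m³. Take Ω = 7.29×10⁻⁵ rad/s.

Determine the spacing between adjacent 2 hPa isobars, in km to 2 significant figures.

Coriolis parameter at 57°N:
f = 2Ω sin φ = 2 × 7.29×10⁻⁵ × sin 57° = 1.22×10⁻⁴ s⁻¹
Geostrophic balance rearranged: |∂P/∂n| = f ρ V_g
|∂P/∂n| = 1.22×10⁻⁴ × 0.915 × 56.0 = 6.27×10⁻³ Pa/m
Isobar spacing: Δn = ΔP/|∂P/∂n| = 200 Pa / 6.27×10⁻³ Pa/m = 31921 m ≈ 32 km

32 km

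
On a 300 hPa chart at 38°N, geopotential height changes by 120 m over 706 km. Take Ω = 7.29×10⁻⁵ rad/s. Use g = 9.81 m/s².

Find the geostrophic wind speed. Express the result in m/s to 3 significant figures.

18.6 m/s

Coriolis parameter at 38°N:
f = 2Ω sin φ = 2 × 7.29×10⁻⁵ × sin 38° = 8.98×10⁻⁵ s⁻¹
Height gradient: |∂Z/∂n| = 120 m / 706000 m = 1.70×10⁻⁴
On a pressure surface, geostrophic balance gives V_g = (g/f)|∂Z/∂n|:
V_g = 9.81 × 1.70×10⁻⁴ / 8.98×10⁻⁵ = 18.6 m/s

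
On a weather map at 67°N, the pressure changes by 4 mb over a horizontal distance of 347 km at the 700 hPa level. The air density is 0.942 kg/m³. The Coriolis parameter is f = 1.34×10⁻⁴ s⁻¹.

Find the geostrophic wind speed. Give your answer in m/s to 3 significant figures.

9.13 m/s

Pressure gradient: |∂P/∂n| = 400 Pa / 347000 m = 1.15×10⁻³ Pa/m
Geostrophic balance (pressure-gradient force = Coriolis force):
V_g = (1/(fρ)) |∂P/∂n| = 1.15×10⁻³ / (1.34×10⁻⁴ × 0.942) = 9.13 m/s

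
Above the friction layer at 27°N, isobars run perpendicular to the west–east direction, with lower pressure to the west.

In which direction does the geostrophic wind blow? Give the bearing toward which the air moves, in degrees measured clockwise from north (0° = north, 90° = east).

The pressure-gradient force points toward the west (bearing 270°).
Geostrophic balance: in the Northern Hemisphere the Coriolis force deflects motion to the right, so the geostrophic wind blows 90° to the right of the pressure-gradient force (low pressure on the left).
Rotating 270° by 90° clockwise gives 000° — the wind blows toward the north.

000°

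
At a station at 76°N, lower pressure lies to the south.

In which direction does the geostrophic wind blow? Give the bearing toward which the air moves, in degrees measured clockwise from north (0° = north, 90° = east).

270°

The pressure-gradient force points toward the south (bearing 180°).
Geostrophic balance: in the Northern Hemisphere the Coriolis force deflects motion to the right, so the geostrophic wind blows 90° to the right of the pressure-gradient force (low pressure on the left).
Rotating 180° by 90° clockwise gives 270° — the wind blows toward the west.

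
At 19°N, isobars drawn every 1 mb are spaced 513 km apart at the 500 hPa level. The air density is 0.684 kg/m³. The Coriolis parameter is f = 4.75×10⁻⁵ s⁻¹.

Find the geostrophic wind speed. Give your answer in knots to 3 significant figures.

Pressure gradient: |∂P/∂n| = 100 Pa / 513000 m = 1.95×10⁻⁴ Pa/m
Geostrophic balance (pressure-gradient force = Coriolis force):
V_g = (1/(fρ)) |∂P/∂n| = 1.95×10⁻⁴ / (4.75×10⁻⁵ × 0.684) = 6.00 m/s
Converting: 6.00 m/s × 1.944 = 11.7 knots

11.7 knots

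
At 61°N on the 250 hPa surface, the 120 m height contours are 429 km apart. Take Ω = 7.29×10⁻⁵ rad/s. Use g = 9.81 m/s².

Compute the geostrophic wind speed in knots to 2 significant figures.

Coriolis parameter at 61°N:
f = 2Ω sin φ = 2 × 7.29×10⁻⁵ × sin 61° = 1.28×10⁻⁴ s⁻¹
Height gradient: |∂Z/∂n| = 120 m / 429000 m = 2.80×10⁻⁴
On a pressure surface, geostrophic balance gives V_g = (g/f)|∂Z/∂n|:
V_g = 9.81 × 2.80×10⁻⁴ / 1.28×10⁻⁴ = 21.5 m/s
Converting: 21.5 m/s × 1.944 = 42 knots

42 knots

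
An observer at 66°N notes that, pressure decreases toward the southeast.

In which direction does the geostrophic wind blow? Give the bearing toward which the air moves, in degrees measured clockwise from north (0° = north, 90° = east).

225°

The pressure-gradient force points toward the southeast (bearing 135°).
Geostrophic balance: in the Northern Hemisphere the Coriolis force deflects motion to the right, so the geostrophic wind blows 90° to the right of the pressure-gradient force (low pressure on the left).
Rotating 135° by 90° clockwise gives 225° — the wind blows toward the southwest.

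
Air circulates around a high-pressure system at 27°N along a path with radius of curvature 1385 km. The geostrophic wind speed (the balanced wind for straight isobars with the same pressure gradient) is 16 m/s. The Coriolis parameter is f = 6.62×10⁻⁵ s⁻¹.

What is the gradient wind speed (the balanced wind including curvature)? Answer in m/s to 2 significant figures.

21 m/s

Around a high, pressure-gradient force acts outward with centrifugal, so Coriolis balances both:
fV = (1/ρ)|∂P/∂n| + V²/R  →  V² − fR·V + fR·V_g = 0
With fR = 6.62×10⁻⁵ × 1385×10³ m = 91.7 m/s:
V = [fR − √((fR)² − 4 fR V_g)]/2 = [91.7 − √(91.7² − 4×91.7×16)]/2 = 20.7 m/s
Supergeostrophic (V > V_g = 16 m/s), as expected around a high.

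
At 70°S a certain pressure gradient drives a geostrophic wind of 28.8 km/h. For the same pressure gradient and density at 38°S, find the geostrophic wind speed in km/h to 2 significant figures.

With the same pressure gradient and density, V_g ∝ 1/f ∝ 1/sin φ.
V₂ = V₁ · sin φ₁ / sin φ₂ = 28.8 × sin 70° / sin 38°
V₂ = 28.8 × 0.9397/0.6157 = 44 km/h

44 km/h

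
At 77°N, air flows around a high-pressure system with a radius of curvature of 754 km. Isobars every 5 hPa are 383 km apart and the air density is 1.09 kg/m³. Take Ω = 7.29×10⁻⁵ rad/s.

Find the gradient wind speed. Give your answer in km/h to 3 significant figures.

33.2 km/h

Coriolis parameter at 77°N:
f = 2Ω sin φ = 2 × 7.29×10⁻⁵ × sin 77° = 1.42×10⁻⁴ s⁻¹
Pressure gradient: |∂P/∂n| = 500 Pa / 383000 m = 1.31×10⁻³ Pa/m
Geostrophic speed: V_g = |∂P/∂n|/(fρ) = 1.31×10⁻³/(1.42×10⁻⁴ × 1.09) = 8.43 m/s
Around a high, pressure-gradient force acts outward with centrifugal, so Coriolis balances both:
fV = (1/ρ)|∂P/∂n| + V²/R  →  V² − fR·V + fR·V_g = 0
With fR = 1.42×10⁻⁴ × 754×10³ m = 107 m/s:
V = [fR − √((fR)² − 4 fR V_g)]/2 = [107 − √(107² − 4×107×8.43)]/2 = 9.23 m/s
Supergeostrophic (V > V_g = 8.43 m/s), as expected around a high.
Converting: 9.23 m/s × 3.6 = 33.2 km/h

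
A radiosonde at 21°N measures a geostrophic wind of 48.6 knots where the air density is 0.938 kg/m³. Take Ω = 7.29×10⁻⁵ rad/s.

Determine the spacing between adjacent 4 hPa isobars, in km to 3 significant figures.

Coriolis parameter at 21°N:
f = 2Ω sin φ = 2 × 7.29×10⁻⁵ × sin 21° = 5.23×10⁻⁵ s⁻¹
Wind speed in SI: 48.6 knots = 25.0 m/s
Geostrophic balance rearranged: |∂P/∂n| = f ρ V_g
|∂P/∂n| = 5.23×10⁻⁵ × 0.938 × 25.0 = 1.23×10⁻³ Pa/m
Isobar spacing: Δn = ΔP/|∂P/∂n| = 400 Pa / 1.23×10⁻³ Pa/m = 326435 m ≈ 326 km

326 km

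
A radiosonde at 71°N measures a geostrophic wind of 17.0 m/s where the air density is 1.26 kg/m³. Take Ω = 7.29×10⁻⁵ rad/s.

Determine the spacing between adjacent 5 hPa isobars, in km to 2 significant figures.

170 km

Coriolis parameter at 71°N:
f = 2Ω sin φ = 2 × 7.29×10⁻⁵ × sin 71° = 1.38×10⁻⁴ s⁻¹
Geostrophic balance rearranged: |∂P/∂n| = f ρ V_g
|∂P/∂n| = 1.38×10⁻⁴ × 1.26 × 17.0 = 2.95×10⁻³ Pa/m
Isobar spacing: Δn = ΔP/|∂P/∂n| = 500 Pa / 2.95×10⁻³ Pa/m = 169326 m ≈ 170 km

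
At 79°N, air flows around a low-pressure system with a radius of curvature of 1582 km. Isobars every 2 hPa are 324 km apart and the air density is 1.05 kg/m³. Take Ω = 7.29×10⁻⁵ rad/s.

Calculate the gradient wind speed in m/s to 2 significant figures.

4.0 m/s

Coriolis parameter at 79°N:
f = 2Ω sin φ = 2 × 7.29×10⁻⁵ × sin 79° = 1.43×10⁻⁴ s⁻¹
Pressure gradient: |∂P/∂n| = 200 Pa / 324000 m = 6.17×10⁻⁴ Pa/m
Geostrophic speed: V_g = |∂P/∂n|/(fρ) = 6.17×10⁻⁴/(1.43×10⁻⁴ × 1.05) = 4.11 m/s
Around a low, centrifugal force acts outward with Coriolis, so pressure-gradient force balances both:
(1/ρ)|∂P/∂n| = fV + V²/R  →  V² + fR·V − fR·V_g = 0
With fR = 1.43×10⁻⁴ × 1582×10³ m = 226 m/s:
V = [−fR + √((fR)² + 4 fR V_g)]/2 = [−226 + √(226² + 4×226×4.11)]/2 = 4.04 m/s
Subgeostrophic (V < V_g = 4.11 m/s), as expected around a low.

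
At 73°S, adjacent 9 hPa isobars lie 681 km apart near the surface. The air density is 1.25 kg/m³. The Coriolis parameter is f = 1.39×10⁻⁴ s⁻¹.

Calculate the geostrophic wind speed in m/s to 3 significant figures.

Pressure gradient: |∂P/∂n| = 900 Pa / 681000 m = 1.32×10⁻³ Pa/m
Geostrophic balance (pressure-gradient force = Coriolis force):
V_g = (1/(fρ)) |∂P/∂n| = 1.32×10⁻³ / (1.39×10⁻⁴ × 1.25) = 7.61 m/s

7.61 m/s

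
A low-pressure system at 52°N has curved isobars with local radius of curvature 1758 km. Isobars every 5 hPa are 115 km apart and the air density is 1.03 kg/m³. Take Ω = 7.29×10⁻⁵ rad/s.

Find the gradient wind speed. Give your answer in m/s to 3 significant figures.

Coriolis parameter at 52°N:
f = 2Ω sin φ = 2 × 7.29×10⁻⁵ × sin 52° = 1.15×10⁻⁴ s⁻¹
Pressure gradient: |∂P/∂n| = 500 Pa / 115000 m = 4.35×10⁻³ Pa/m
Geostrophic speed: V_g = |∂P/∂n|/(fρ) = 4.35×10⁻³/(1.15×10⁻⁴ × 1.03) = 36.7 m/s
Around a low, centrifugal force acts outward with Coriolis, so pressure-gradient force balances both:
(1/ρ)|∂P/∂n| = fV + V²/R  →  V² + fR·V − fR·V_g = 0
With fR = 1.15×10⁻⁴ × 1758×10³ m = 202 m/s:
V = [−fR + √((fR)² + 4 fR V_g)]/2 = [−202 + √(202² + 4×202×36.7)]/2 = 31.7 m/s
Subgeostrophic (V < V_g = 36.7 m/s), as expected around a low.

31.7 m/s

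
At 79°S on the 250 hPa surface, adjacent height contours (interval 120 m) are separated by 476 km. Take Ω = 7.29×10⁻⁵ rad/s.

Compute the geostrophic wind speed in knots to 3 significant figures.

33.6 knots

Coriolis parameter at 79°S:
f = 2Ω sin φ = 2 × 7.29×10⁻⁵ × sin 79° = 1.43×10⁻⁴ s⁻¹
Height gradient: |∂Z/∂n| = 120 m / 476000 m = 2.52×10⁻⁴
On a pressure surface, geostrophic balance gives V_g = (g/f)|∂Z/∂n|:
V_g = 9.81 × 2.52×10⁻⁴ / 1.43×10⁻⁴ = 17.3 m/s
Converting: 17.3 m/s × 1.944 = 33.6 knots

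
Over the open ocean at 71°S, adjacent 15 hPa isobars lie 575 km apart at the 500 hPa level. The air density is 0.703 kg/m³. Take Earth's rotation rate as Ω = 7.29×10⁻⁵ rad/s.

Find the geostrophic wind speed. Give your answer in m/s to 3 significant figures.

Coriolis parameter at 71°S:
f = 2Ω sin φ = 2 × 7.29×10⁻⁵ × sin 71° = 1.38×10⁻⁴ s⁻¹
Pressure gradient: |∂P/∂n| = 1500 Pa / 575000 m = 2.61×10⁻³ Pa/m
Geostrophic balance (pressure-gradient force = Coriolis force):
V_g = (1/(fρ)) |∂P/∂n| = 2.61×10⁻³ / (1.38×10⁻⁴ × 0.703) = 26.9 m/s

26.9 m/s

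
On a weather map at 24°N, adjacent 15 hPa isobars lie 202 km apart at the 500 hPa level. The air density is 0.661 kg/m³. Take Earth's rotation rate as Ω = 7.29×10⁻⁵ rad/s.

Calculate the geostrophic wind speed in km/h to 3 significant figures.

Coriolis parameter at 24°N:
f = 2Ω sin φ = 2 × 7.29×10⁻⁵ × sin 24° = 5.93×10⁻⁵ s⁻¹
Pressure gradient: |∂P/∂n| = 1500 Pa / 202000 m = 7.43×10⁻³ Pa/m
Geostrophic balance (pressure-gradient force = Coriolis force):
V_g = (1/(fρ)) |∂P/∂n| = 7.43×10⁻³ / (5.93×10⁻⁵ × 0.661) = 189 m/s
Converting: 189 m/s × 3.6 = 682 km/h

682 km/h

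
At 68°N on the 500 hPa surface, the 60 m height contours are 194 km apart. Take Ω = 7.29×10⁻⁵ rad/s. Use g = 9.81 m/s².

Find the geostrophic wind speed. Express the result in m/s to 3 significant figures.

22.4 m/s

Coriolis parameter at 68°N:
f = 2Ω sin φ = 2 × 7.29×10⁻⁵ × sin 68° = 1.35×10⁻⁴ s⁻¹
Height gradient: |∂Z/∂n| = 60 m / 194000 m = 3.09×10⁻⁴
On a pressure surface, geostrophic balance gives V_g = (g/f)|∂Z/∂n|:
V_g = 9.81 × 3.09×10⁻⁴ / 1.35×10⁻⁴ = 22.4 m/s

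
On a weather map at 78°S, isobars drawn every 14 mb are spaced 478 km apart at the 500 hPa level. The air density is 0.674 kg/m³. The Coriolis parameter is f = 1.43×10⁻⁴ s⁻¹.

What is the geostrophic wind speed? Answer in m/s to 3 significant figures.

Pressure gradient: |∂P/∂n| = 1400 Pa / 478000 m = 2.93×10⁻³ Pa/m
Geostrophic balance (pressure-gradient force = Coriolis force):
V_g = (1/(fρ)) |∂P/∂n| = 2.93×10⁻³ / (1.43×10⁻⁴ × 0.674) = 30.4 m/s

30.4 m/s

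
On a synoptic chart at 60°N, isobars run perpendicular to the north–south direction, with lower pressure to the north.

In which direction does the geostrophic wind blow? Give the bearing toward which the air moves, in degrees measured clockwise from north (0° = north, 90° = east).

The pressure-gradient force points toward the north (bearing 000°).
Geostrophic balance: in the Northern Hemisphere the Coriolis force deflects motion to the right, so the geostrophic wind blows 90° to the right of the pressure-gradient force (low pressure on the left).
Rotating 000° by 90° clockwise gives 090° — the wind blows toward the east.

090°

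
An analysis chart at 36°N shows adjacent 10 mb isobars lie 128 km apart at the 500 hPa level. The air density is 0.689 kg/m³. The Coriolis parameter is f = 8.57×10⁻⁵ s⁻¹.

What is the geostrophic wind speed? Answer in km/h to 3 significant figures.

Pressure gradient: |∂P/∂n| = 1000 Pa / 128000 m = 7.81×10⁻³ Pa/m
Geostrophic balance (pressure-gradient force = Coriolis force):
V_g = (1/(fρ)) |∂P/∂n| = 7.81×10⁻³ / (8.57×10⁻⁵ × 0.689) = 132 m/s
Converting: 132 m/s × 3.6 = 476 km/h

476 km/h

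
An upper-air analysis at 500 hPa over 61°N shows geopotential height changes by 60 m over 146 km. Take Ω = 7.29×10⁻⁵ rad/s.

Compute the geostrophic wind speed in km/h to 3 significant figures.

Coriolis parameter at 61°N:
f = 2Ω sin φ = 2 × 7.29×10⁻⁵ × sin 61° = 1.28×10⁻⁴ s⁻¹
Height gradient: |∂Z/∂n| = 60 m / 146000 m = 4.11×10⁻⁴
On a pressure surface, geostrophic balance gives V_g = (g/f)|∂Z/∂n|:
V_g = 9.81 × 4.11×10⁻⁴ / 1.28×10⁻⁴ = 31.6 m/s
Converting: 31.6 m/s × 3.6 = 114 km/h

114 km/h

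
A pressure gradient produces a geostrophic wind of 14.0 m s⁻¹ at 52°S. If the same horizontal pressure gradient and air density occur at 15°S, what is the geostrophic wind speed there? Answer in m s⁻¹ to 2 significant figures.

43 m s⁻¹

With the same pressure gradient and density, V_g ∝ 1/f ∝ 1/sin φ.
V₂ = V₁ · sin φ₁ / sin φ₂ = 14.0 × sin 52° / sin 15°
V₂ = 14.0 × 0.7880/0.2588 = 43 m s⁻¹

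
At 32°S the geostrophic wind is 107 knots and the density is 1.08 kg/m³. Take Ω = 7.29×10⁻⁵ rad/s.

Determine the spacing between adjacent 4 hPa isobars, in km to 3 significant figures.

87.1 km

Coriolis parameter at 32°S:
f = 2Ω sin φ = 2 × 7.29×10⁻⁵ × sin 32° = 7.73×10⁻⁵ s⁻¹
Wind speed in SI: 107 knots = 55.0 m/s
Geostrophic balance rearranged: |∂P/∂n| = f ρ V_g
|∂P/∂n| = 7.73×10⁻⁵ × 1.08 × 55.0 = 4.59×10⁻³ Pa/m
Isobar spacing: Δn = ΔP/|∂P/∂n| = 400 Pa / 4.59×10⁻³ Pa/m = 87086 m ≈ 87.1 km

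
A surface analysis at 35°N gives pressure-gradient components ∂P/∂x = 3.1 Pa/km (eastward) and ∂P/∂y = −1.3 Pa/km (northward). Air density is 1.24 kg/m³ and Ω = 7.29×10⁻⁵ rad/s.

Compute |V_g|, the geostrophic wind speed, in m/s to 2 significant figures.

32 m/s

Coriolis parameter at 35°N:
f = 2Ω sin φ = 2 × 7.29×10⁻⁵ × sin 35° = 8.36×10⁻⁵ s⁻¹
Component geostrophic relations (x east, y north):
u_g = −(1/(fρ)) ∂P/∂y,  v_g = (1/(fρ)) ∂P/∂x
u_g = −(−1.3×10⁻³)/(8.36×10⁻⁵ × 1.24) = 12.5 m/s;  v_g = (3.1×10⁻³)/(8.36×10⁻⁵ × 1.24) = 29.9 m/s
|V_g| = √(u_g² + v_g²) = 32.4 m/s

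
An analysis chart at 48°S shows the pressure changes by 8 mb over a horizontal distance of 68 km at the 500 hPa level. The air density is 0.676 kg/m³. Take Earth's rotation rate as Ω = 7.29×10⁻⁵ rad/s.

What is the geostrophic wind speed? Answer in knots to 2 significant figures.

310 knots

Coriolis parameter at 48°S:
f = 2Ω sin φ = 2 × 7.29×10⁻⁵ × sin 48° = 1.08×10⁻⁴ s⁻¹
Pressure gradient: |∂P/∂n| = 800 Pa / 68000 m = 1.18×10⁻² Pa/m
Geostrophic balance (pressure-gradient force = Coriolis force):
V_g = (1/(fρ)) |∂P/∂n| = 1.18×10⁻² / (1.08×10⁻⁴ × 0.676) = 161 m/s
Converting: 161 m/s × 1.944 = 310 knots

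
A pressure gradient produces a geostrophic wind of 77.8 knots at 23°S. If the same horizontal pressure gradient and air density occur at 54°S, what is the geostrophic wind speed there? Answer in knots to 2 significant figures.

With the same pressure gradient and density, V_g ∝ 1/f ∝ 1/sin φ.
V₂ = V₁ · sin φ₁ / sin φ₂ = 77.8 × sin 23° / sin 54°
V₂ = 77.8 × 0.3907/0.8090 = 38 knots

38 knots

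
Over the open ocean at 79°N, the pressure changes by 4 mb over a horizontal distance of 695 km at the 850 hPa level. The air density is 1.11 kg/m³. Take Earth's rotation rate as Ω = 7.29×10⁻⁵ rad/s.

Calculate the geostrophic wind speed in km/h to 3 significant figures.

Coriolis parameter at 79°N:
f = 2Ω sin φ = 2 × 7.29×10⁻⁵ × sin 79° = 1.43×10⁻⁴ s⁻¹
Pressure gradient: |∂P/∂n| = 400 Pa / 695000 m = 5.76×10⁻⁴ Pa/m
Geostrophic balance (pressure-gradient force = Coriolis force):
V_g = (1/(fρ)) |∂P/∂n| = 5.76×10⁻⁴ / (1.43×10⁻⁴ × 1.11) = 3.62 m/s
Converting: 3.62 m/s × 3.6 = 13.0 km/h

13.0 km/h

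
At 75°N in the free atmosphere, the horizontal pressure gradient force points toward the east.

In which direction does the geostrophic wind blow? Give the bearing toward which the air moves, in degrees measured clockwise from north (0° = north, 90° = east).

The pressure-gradient force points toward the east (bearing 090°).
Geostrophic balance: in the Northern Hemisphere the Coriolis force deflects motion to the right, so the geostrophic wind blows 90° to the right of the pressure-gradient force (low pressure on the left).
Rotating 090° by 90° clockwise gives 180° — the wind blows toward the south.

180°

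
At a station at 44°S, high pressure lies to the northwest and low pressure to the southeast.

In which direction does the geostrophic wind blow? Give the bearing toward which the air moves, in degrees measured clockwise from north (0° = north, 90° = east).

The pressure-gradient force points toward the southeast (bearing 135°).
Geostrophic balance: in the Southern Hemisphere the Coriolis force deflects motion to the left, so the geostrophic wind blows 90° to the left of the pressure-gradient force (low pressure on the right).
Rotating 135° by 90° counterclockwise gives 045° — the wind blows toward the northeast.

045°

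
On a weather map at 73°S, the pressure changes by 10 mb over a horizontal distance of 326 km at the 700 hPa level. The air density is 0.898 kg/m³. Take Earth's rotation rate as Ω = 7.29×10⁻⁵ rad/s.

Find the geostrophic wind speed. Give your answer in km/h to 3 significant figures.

Coriolis parameter at 73°S:
f = 2Ω sin φ = 2 × 7.29×10⁻⁵ × sin 73° = 1.39×10⁻⁴ s⁻¹
Pressure gradient: |∂P/∂n| = 1000 Pa / 326000 m = 3.07×10⁻³ Pa/m
Geostrophic balance (pressure-gradient force = Coriolis force):
V_g = (1/(fρ)) |∂P/∂n| = 3.07×10⁻³ / (1.39×10⁻⁴ × 0.898) = 24.5 m/s
Converting: 24.5 m/s × 3.6 = 88.2 km/h

88.2 km/h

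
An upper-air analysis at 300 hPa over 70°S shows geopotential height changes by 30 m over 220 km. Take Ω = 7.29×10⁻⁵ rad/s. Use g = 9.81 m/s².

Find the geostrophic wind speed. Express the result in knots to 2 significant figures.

Coriolis parameter at 70°S:
f = 2Ω sin φ = 2 × 7.29×10⁻⁵ × sin 70° = 1.37×10⁻⁴ s⁻¹
Height gradient: |∂Z/∂n| = 30 m / 220000 m = 1.36×10⁻⁴
On a pressure surface, geostrophic balance gives V_g = (g/f)|∂Z/∂n|:
V_g = 9.81 × 1.36×10⁻⁴ / 1.37×10⁻⁴ = 9.76 m/s
Converting: 9.76 m/s × 1.944 = 19 knots

19 knots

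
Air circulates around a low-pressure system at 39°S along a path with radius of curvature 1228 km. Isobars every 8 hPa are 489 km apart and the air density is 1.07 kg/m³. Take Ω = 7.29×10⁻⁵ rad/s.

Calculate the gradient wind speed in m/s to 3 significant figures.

Coriolis parameter at 39°S:
f = 2Ω sin φ = 2 × 7.29×10⁻⁵ × sin 39° = 9.18×10⁻⁵ s⁻¹
Pressure gradient: |∂P/∂n| = 800 Pa / 489000 m = 1.64×10⁻³ Pa/m
Geostrophic speed: V_g = |∂P/∂n|/(fρ) = 1.64×10⁻³/(9.18×10⁻⁵ × 1.07) = 16.7 m/s
Around a low, centrifugal force acts outward with Coriolis, so pressure-gradient force balances both:
(1/ρ)|∂P/∂n| = fV + V²/R  →  V² + fR·V − fR·V_g = 0
With fR = 9.18×10⁻⁵ × 1228×10³ m = 113 m/s:
V = [−fR + √((fR)² + 4 fR V_g)]/2 = [−113 + √(113² + 4×113×16.7)]/2 = 14.7 m/s
Subgeostrophic (V < V_g = 16.7 m/s), as expected around a low.

14.7 m/s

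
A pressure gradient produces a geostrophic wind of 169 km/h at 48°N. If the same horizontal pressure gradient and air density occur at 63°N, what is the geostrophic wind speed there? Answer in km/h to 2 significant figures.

With the same pressure gradient and density, V_g ∝ 1/f ∝ 1/sin φ.
V₂ = V₁ · sin φ₁ / sin φ₂ = 169 × sin 48° / sin 63°
V₂ = 169 × 0.7431/0.8910 = 140 km/h

140 km/h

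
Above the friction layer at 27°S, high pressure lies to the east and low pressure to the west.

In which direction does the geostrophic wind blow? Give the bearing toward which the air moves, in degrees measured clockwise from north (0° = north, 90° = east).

The pressure-gradient force points toward the west (bearing 270°).
Geostrophic balance: in the Southern Hemisphere the Coriolis force deflects motion to the left, so the geostrophic wind blows 90° to the left of the pressure-gradient force (low pressure on the right).
Rotating 270° by 90° counterclockwise gives 180° — the wind blows toward the south.

180°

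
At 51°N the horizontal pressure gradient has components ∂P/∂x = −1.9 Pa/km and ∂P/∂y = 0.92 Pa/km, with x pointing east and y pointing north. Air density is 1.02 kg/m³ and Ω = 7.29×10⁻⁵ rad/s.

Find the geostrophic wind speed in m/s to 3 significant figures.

Coriolis parameter at 51°N:
f = 2Ω sin φ = 2 × 7.29×10⁻⁵ × sin 51° = 1.13×10⁻⁴ s⁻¹
Component geostrophic relations (x east, y north):
u_g = −(1/(fρ)) ∂P/∂y,  v_g = (1/(fρ)) ∂P/∂x
u_g = −(0.92×10⁻³)/(1.13×10⁻⁴ × 1.02) = −7.96 m/s;  v_g = (−1.9×10⁻³)/(1.13×10⁻⁴ × 1.02) = −16.4 m/s
|V_g| = √(u_g² + v_g²) = 18.3 m/s

18.3 m/s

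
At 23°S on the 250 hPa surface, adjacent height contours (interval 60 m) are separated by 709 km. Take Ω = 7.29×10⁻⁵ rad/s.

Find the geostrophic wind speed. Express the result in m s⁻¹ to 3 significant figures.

14.6 m s⁻¹

Coriolis parameter at 23°S:
f = 2Ω sin φ = 2 × 7.29×10⁻⁵ × sin 23° = 5.70×10⁻⁵ s⁻¹
Height gradient: |∂Z/∂n| = 60 m / 709000 m = 8.46×10⁻⁵
On a pressure surface, geostrophic balance gives V_g = (g/f)|∂Z/∂n|:
V_g = 9.81 × 8.46×10⁻⁵ / 5.70×10⁻⁵ = 14.6 m/s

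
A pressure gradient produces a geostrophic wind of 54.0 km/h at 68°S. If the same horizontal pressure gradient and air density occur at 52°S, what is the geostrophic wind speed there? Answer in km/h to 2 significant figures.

With the same pressure gradient and density, V_g ∝ 1/f ∝ 1/sin φ.
V₂ = V₁ · sin φ₁ / sin φ₂ = 54.0 × sin 68° / sin 52°
V₂ = 54.0 × 0.9272/0.7880 = 64 km/h

64 km/h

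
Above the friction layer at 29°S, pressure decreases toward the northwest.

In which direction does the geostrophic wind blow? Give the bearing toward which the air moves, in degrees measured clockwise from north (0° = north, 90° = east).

225°

The pressure-gradient force points toward the northwest (bearing 315°).
Geostrophic balance: in the Southern Hemisphere the Coriolis force deflects motion to the left, so the geostrophic wind blows 90° to the left of the pressure-gradient force (low pressure on the right).
Rotating 315° by 90° counterclockwise gives 225° — the wind blows toward the southwest.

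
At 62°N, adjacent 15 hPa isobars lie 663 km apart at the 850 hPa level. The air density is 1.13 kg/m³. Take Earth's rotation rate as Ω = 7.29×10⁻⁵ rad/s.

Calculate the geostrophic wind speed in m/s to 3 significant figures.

Coriolis parameter at 62°N:
f = 2Ω sin φ = 2 × 7.29×10⁻⁵ × sin 62° = 1.29×10⁻⁴ s⁻¹
Pressure gradient: |∂P/∂n| = 1500 Pa / 663000 m = 2.26×10⁻³ Pa/m
Geostrophic balance (pressure-gradient force = Coriolis force):
V_g = (1/(fρ)) |∂P/∂n| = 2.26×10⁻³ / (1.29×10⁻⁴ × 1.13) = 15.6 m/s

15.6 m/s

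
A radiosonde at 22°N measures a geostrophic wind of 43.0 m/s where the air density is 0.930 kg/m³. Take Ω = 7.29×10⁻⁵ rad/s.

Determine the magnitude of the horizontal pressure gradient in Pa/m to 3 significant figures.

2.18×10⁻³ Pa/m

Coriolis parameter at 22°N:
f = 2Ω sin φ = 2 × 7.29×10⁻⁵ × sin 22° = 5.46×10⁻⁵ s⁻¹
Geostrophic balance rearranged: |∂P/∂n| = f ρ V_g
|∂P/∂n| = 5.46×10⁻⁵ × 0.930 × 43.0 = 2.18×10⁻³ Pa/m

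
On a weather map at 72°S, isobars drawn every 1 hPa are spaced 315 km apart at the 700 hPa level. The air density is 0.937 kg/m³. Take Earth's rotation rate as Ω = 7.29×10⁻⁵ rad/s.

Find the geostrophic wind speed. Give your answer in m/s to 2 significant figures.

2.4 m/s

Coriolis parameter at 72°S:
f = 2Ω sin φ = 2 × 7.29×10⁻⁵ × sin 72° = 1.39×10⁻⁴ s⁻¹
Pressure gradient: |∂P/∂n| = 100 Pa / 315000 m = 3.17×10⁻⁴ Pa/m
Geostrophic balance (pressure-gradient force = Coriolis force):
V_g = (1/(fρ)) |∂P/∂n| = 3.17×10⁻⁴ / (1.39×10⁻⁴ × 0.937) = 2.44 m/s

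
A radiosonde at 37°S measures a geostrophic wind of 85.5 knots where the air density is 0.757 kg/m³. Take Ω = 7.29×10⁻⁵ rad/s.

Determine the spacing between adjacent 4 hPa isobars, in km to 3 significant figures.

Coriolis parameter at 37°S:
f = 2Ω sin φ = 2 × 7.29×10⁻⁵ × sin 37° = 8.77×10⁻⁵ s⁻¹
Wind speed in SI: 85.5 knots = 44.0 m/s
Geostrophic balance rearranged: |∂P/∂n| = f ρ V_g
|∂P/∂n| = 8.77×10⁻⁵ × 0.757 × 44.0 = 2.92×10⁻³ Pa/m
Isobar spacing: Δn = ΔP/|∂P/∂n| = 400 Pa / 2.92×10⁻³ Pa/m = 136911 m ≈ 137 km

137 km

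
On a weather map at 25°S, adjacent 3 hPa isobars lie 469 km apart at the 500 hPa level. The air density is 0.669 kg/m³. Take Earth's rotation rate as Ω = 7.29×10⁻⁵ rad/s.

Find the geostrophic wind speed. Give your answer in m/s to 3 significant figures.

15.5 m/s

Coriolis parameter at 25°S:
f = 2Ω sin φ = 2 × 7.29×10⁻⁵ × sin 25° = 6.16×10⁻⁵ s⁻¹
Pressure gradient: |∂P/∂n| = 300 Pa / 469000 m = 6.40×10⁻⁴ Pa/m
Geostrophic balance (pressure-gradient force = Coriolis force):
V_g = (1/(fρ)) |∂P/∂n| = 6.40×10⁻⁴ / (6.16×10⁻⁵ × 0.669) = 15.5 m/s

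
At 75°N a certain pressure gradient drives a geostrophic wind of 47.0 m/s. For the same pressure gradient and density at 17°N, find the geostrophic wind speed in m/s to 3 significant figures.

155 m/s

With the same pressure gradient and density, V_g ∝ 1/f ∝ 1/sin φ.
V₂ = V₁ · sin φ₁ / sin φ₂ = 47.0 × sin 75° / sin 17°
V₂ = 47.0 × 0.9659/0.2924 = 155 m/s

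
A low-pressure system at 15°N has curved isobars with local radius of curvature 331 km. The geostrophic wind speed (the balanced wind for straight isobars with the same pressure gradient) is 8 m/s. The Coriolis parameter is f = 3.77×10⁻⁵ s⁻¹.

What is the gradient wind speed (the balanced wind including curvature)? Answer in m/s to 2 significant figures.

Around a low, centrifugal force acts outward with Coriolis, so pressure-gradient force balances both:
(1/ρ)|∂P/∂n| = fV + V²/R  →  V² + fR·V − fR·V_g = 0
With fR = 3.77×10⁻⁵ × 331×10³ m = 12.5 m/s:
V = [−fR + √((fR)² + 4 fR V_g)]/2 = [−12.5 + √(12.5² + 4×12.5×8)]/2 = 5.54 m/s
Subgeostrophic (V < V_g = 8 m/s), as expected around a low.

5.5 m/s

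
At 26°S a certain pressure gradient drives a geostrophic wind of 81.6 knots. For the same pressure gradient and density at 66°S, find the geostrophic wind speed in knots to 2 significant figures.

39 knots

With the same pressure gradient and density, V_g ∝ 1/f ∝ 1/sin φ.
V₂ = V₁ · sin φ₁ / sin φ₂ = 81.6 × sin 26° / sin 66°
V₂ = 81.6 × 0.4384/0.9135 = 39 knots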